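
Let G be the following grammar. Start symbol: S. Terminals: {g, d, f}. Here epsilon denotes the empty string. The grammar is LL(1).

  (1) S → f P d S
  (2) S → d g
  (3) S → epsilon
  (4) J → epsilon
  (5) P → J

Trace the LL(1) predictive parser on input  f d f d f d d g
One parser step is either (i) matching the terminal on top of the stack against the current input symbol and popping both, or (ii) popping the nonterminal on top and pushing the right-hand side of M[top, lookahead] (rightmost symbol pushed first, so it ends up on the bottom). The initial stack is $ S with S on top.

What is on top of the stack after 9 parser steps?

step 1: stack=$ S  input=f d f d f d d g $  — expand S → f P d S
step 2: stack=$ S d P f  input=f d f d f d d g $  — match f
step 3: stack=$ S d P  input=d f d f d d g $  — expand P → J
step 4: stack=$ S d J  input=d f d f d d g $  — expand J → epsilon
step 5: stack=$ S d  input=d f d f d d g $  — match d
step 6: stack=$ S  input=f d f d d g $  — expand S → f P d S
step 7: stack=$ S d P f  input=f d f d d g $  — match f
step 8: stack=$ S d P  input=d f d d g $  — expand P → J
step 9: stack=$ S d J  input=d f d d g $  — expand J → epsilon
Stack after step 9: $ S d (top = d).

d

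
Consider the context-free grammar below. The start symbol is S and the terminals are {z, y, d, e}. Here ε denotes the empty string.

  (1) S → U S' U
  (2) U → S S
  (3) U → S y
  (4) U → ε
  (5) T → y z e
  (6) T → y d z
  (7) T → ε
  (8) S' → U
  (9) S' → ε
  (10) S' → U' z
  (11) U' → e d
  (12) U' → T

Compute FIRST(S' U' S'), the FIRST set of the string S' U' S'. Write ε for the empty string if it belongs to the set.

{ε, e, y, z}

FIRST(T): from T→y z e we get {y}; from T→y d z we get {y}; from T→ε we get {ε}. So FIRST(T) = {ε, y}.
FIRST(U'): from U'→e d we get {e}; from U'→T we get {ε, y}. So FIRST(U') = {ε, e, y}.
FIRST(S): from S→U S' U we get {ε, e, y, z}. So FIRST(S) = {ε, e, y, z}.
FIRST(U): from U→S S we get {ε, e, y, z}; from U→S y we get {e, y, z}; from U→ε we get {ε}. So FIRST(U) = {ε, e, y, z}.
FIRST(S'): from S'→U we get {ε, e, y, z}; from S'→ε we get {ε}; from S'→U' z we get {e, y, z}. So FIRST(S') = {ε, e, y, z}.
FIRST(S' U' S'): take FIRST of each symbol in turn, carrying on past any symbol whose FIRST contains ε; result {ε, e, y, z}.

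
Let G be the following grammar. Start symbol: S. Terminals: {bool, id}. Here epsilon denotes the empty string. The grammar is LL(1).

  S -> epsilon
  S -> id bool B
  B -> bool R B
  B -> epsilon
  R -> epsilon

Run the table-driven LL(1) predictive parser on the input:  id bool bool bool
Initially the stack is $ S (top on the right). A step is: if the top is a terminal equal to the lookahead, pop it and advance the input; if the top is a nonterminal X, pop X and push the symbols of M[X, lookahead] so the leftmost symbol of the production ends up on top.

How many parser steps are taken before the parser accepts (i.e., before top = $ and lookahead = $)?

step 1: stack=$ S  input=id bool bool bool $  — expand S -> id bool B
step 2: stack=$ B bool id  input=id bool bool bool $  — match id
step 3: stack=$ B bool  input=bool bool bool $  — match bool
step 4: stack=$ B  input=bool bool $  — expand B -> bool R B
step 5: stack=$ B R bool  input=bool bool $  — match bool
step 6: stack=$ B R  input=bool $  — expand R -> epsilon
step 7: stack=$ B  input=bool $  — expand B -> bool R B
step 8: stack=$ B R bool  input=bool $  — match bool
step 9: stack=$ B R  input=$  — expand R -> epsilon
step 10: stack=$ B  input=$  — expand B -> epsilon
Accept reached after 10 steps.

10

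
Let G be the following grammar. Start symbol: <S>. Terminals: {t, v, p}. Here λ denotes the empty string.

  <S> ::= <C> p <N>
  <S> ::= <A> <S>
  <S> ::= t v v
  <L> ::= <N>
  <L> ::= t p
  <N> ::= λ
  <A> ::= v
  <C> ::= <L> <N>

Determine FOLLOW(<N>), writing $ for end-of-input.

FIRST(<N>): from <N>::=λ we get {λ}. So FIRST(<N>) = {λ}.
FIRST(<A>): from <A>::=v we get {v}. So FIRST(<A>) = {v}.
FIRST(<L>): from <L>::=<N> we get {λ}; from <L>::=t p we get {t}. So FIRST(<L>) = {λ, t}.
FIRST(<C>): from <C>::=<L> <N> we get {λ, t}. So FIRST(<C>) = {λ, t}.
FIRST(<S>): from <S>::=<C> p <N> we get {p, t}; from <S>::=<A> <S> we get {v}; from <S>::=t v v we get {t}. So FIRST(<S>) = {p, t, v}.
FOLLOW(<S>) includes $ since <S> is the start symbol.
FOLLOW(<S>): in <S>::=<A> <S>, the suffix after <S> is empty (adds nothing new). Thus FOLLOW(<S>) = {$}.
FOLLOW(<A>): in <S>::=<A> <S>, <A> is followed by <S> with FIRST {p, t, v}. Thus FOLLOW(<A>) = {p, t, v}.
FOLLOW(<C>): in <S>::=<C> p <N>, <C> is followed by p <N> with FIRST {p}. Thus FOLLOW(<C>) = {p}.
FOLLOW(<L>): in <C>::=<L> <N>, <L> is followed by <N> with FIRST {λ}; in <C>::=<L> <N>, the suffix after <L> is nullable, so FOLLOW(<L>) ⊇ FOLLOW(<C>) = {p}. Thus FOLLOW(<L>) = {p}.
FOLLOW(<N>): in <S>::=<C> p <N>, the suffix after <N> is empty, so FOLLOW(<N>) ⊇ FOLLOW(<S>) = {$}; in <L>::=<N>, the suffix after <N> is empty, so FOLLOW(<N>) ⊇ FOLLOW(<L>) = {p}; in <C>::=<L> <N>, the suffix after <N> is empty, so FOLLOW(<N>) ⊇ FOLLOW(<C>) = {p}. Thus FOLLOW(<N>) = {$, p}.

{$, p}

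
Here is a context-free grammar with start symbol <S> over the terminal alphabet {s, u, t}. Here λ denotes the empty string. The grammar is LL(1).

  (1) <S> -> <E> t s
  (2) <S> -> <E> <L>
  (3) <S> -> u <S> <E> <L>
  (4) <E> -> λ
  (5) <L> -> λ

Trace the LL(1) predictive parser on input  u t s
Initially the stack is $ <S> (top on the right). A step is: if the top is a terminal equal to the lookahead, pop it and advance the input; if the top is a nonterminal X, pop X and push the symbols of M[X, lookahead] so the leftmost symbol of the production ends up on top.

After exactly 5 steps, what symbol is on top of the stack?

step 1: stack=$ <S>  input=u t s $  — expand <S> -> u <S> <E> <L>
step 2: stack=$ <L> <E> <S> u  input=u t s $  — match u
step 3: stack=$ <L> <E> <S>  input=t s $  — expand <S> -> <E> t s
step 4: stack=$ <L> <E> s t <E>  input=t s $  — expand <E> -> λ
step 5: stack=$ <L> <E> s t  input=t s $  — match t
Stack after step 5: $ <L> <E> s (top = s).

s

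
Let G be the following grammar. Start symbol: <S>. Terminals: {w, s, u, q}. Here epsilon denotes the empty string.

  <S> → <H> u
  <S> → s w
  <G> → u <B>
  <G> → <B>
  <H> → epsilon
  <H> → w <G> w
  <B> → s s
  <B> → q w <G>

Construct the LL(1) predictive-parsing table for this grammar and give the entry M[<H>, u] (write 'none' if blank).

<H> → epsilon

FIRST(<H>): from <H>→epsilon we get {epsilon}; from <H>→w <G> w we get {w}. So FIRST(<H>) = {epsilon, w}.
FIRST(<B>): from <B>→s s we get {s}; from <B>→q w <G> we get {q}. So FIRST(<B>) = {q, s}.
FIRST(<S>): from <S>→<H> u we get {u, w}; from <S>→s w we get {s}. So FIRST(<S>) = {s, u, w}.
FIRST(<G>): from <G>→u <B> we get {u}; from <G>→<B> we get {q, s}. So FIRST(<G>) = {q, s, u}.
FOLLOW(<S>) includes $ since <S> is the start symbol.
FOLLOW(<H>): in <S>→<H> u, <H> is followed by u with FIRST {u}. Thus FOLLOW(<H>) = {u}.
For <H> → epsilon: FIRST(epsilon) = {epsilon}, so it goes in M[<H>, t] for t ∈ {}; since epsilon ∈ FIRST, also for every t ∈ FOLLOW(<H>) = {u}.
For <H> → w <G> w: FIRST(w <G> w) = {w}, so it goes in M[<H>, t] for t ∈ {w}.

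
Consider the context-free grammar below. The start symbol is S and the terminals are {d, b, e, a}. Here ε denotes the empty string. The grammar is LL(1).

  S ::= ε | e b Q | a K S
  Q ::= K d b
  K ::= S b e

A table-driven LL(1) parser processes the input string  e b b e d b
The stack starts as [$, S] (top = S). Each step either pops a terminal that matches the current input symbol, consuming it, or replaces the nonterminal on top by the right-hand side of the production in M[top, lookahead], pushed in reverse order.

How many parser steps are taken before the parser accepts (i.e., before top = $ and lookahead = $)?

step 1: stack=$ S  input=e b b e d b $  — expand S ::= e b Q
step 2: stack=$ Q b e  input=e b b e d b $  — match e
step 3: stack=$ Q b  input=b b e d b $  — match b
step 4: stack=$ Q  input=b e d b $  — expand Q ::= K d b
step 5: stack=$ b d K  input=b e d b $  — expand K ::= S b e
step 6: stack=$ b d e b S  input=b e d b $  — expand S ::= ε
step 7: stack=$ b d e b  input=b e d b $  — match b
step 8: stack=$ b d e  input=e d b $  — match e
step 9: stack=$ b d  input=d b $  — match d
step 10: stack=$ b  input=b $  — match b
Accept reached after 10 steps.

10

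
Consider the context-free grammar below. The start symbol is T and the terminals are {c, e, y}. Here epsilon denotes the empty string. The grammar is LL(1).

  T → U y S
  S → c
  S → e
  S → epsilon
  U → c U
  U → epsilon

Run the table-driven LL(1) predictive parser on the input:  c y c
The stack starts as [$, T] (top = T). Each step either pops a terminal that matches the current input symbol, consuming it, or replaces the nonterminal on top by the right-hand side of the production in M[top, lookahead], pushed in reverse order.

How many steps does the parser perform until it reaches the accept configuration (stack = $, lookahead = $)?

     Stack      Input    Action
  1  $ T        c y c $  expand T → U y S
  2  $ S y U    c y c $  expand U → c U
  3  $ S y U c  c y c $  match c
  4  $ S y U    y c $    expand U → epsilon
  5  $ S y      y c $    match y
  6  $ S        c $      expand S → c
  7  $ c        c $      match c
Accept reached after 7 steps.

7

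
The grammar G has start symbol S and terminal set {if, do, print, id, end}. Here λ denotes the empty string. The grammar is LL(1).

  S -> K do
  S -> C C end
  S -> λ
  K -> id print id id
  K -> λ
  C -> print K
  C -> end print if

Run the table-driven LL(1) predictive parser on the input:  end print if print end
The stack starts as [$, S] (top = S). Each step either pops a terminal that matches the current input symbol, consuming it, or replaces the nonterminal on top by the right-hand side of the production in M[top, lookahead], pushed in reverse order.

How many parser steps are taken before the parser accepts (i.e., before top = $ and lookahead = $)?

step 1: stack=$ S  input=end print if print end $  — expand S -> C C end
step 2: stack=$ end C C  input=end print if print end $  — expand C -> end print if
step 3: stack=$ end C if print end  input=end print if print end $  — match end
step 4: stack=$ end C if print  input=print if print end $  — match print
step 5: stack=$ end C if  input=if print end $  — match if
step 6: stack=$ end C  input=print end $  — expand C -> print K
step 7: stack=$ end K print  input=print end $  — match print
step 8: stack=$ end K  input=end $  — expand K -> λ
step 9: stack=$ end  input=end $  — match end
Accept reached after 9 steps.

9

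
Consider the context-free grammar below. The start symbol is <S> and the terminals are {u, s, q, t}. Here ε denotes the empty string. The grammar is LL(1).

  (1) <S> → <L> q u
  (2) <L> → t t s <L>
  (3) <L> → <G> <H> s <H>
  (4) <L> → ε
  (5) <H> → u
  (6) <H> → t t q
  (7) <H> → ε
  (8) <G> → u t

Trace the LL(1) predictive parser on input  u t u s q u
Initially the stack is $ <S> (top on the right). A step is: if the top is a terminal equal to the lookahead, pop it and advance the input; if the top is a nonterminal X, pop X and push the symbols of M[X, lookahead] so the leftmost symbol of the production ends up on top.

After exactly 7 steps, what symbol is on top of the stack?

     Stack                Input          Action
  1  $ <S>                u t u s q u $  expand <S> → <L> q u
  2  $ u q <L>            u t u s q u $  expand <L> → <G> <H> s <H>
  3  $ u q <H> s <H> <G>  u t u s q u $  expand <G> → u t
  4  $ u q <H> s <H> t u  u t u s q u $  match u
  5  $ u q <H> s <H> t    t u s q u $    match t
  6  $ u q <H> s <H>      u s q u $      expand <H> → u
  7  $ u q <H> s u        u s q u $      match u
Stack after step 7: $ u q <H> s (top = s).

s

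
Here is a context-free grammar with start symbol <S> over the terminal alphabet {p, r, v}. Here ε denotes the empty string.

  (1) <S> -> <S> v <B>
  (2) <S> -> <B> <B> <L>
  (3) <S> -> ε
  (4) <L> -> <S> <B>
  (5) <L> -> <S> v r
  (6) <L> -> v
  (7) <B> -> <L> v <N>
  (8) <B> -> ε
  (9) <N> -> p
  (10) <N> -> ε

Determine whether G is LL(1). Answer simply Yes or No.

FIRST(<S>) = {ε, v}
FIRST(<L>) = {ε, v}
FIRST(<B>) = {ε, v}
FIRST(<N>) = {ε, p}
FOLLOW(<S>) = {$, v}
FOLLOW(<L>) = {$, v}
FOLLOW(<B>) = {$, v}
FOLLOW(<N>) = {$, v}
Cell M[<B>, v] receives both <B> -> <L> v <N> and <B> -> ε — the grammar is not LL(1).

No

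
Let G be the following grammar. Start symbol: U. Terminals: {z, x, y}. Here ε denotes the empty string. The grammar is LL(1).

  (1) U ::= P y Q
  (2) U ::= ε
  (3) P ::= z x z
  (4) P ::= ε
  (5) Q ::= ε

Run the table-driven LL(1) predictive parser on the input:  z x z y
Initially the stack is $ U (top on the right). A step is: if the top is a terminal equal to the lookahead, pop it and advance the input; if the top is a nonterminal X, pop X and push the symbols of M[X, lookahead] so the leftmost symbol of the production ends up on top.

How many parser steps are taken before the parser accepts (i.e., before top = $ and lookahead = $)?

7

     Stack        Input      Action
  1  $ U          z x z y $  expand U ::= P y Q
  2  $ Q y P      z x z y $  expand P ::= z x z
  3  $ Q y z x z  z x z y $  match z
  4  $ Q y z x    x z y $    match x
  5  $ Q y z      z y $      match z
  6  $ Q y        y $        match y
  7  $ Q          $          expand Q ::= ε
Accept reached after 7 steps.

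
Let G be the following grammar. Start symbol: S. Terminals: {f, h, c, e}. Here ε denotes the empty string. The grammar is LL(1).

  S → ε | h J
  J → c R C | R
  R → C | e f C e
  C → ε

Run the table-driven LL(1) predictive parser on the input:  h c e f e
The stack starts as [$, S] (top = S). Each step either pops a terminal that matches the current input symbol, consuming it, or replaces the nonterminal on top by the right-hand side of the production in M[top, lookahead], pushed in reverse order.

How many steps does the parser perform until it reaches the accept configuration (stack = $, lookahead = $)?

10

step 1: stack=$ S  input=h c e f e $  — expand S → h J
step 2: stack=$ J h  input=h c e f e $  — match h
step 3: stack=$ J  input=c e f e $  — expand J → c R C
step 4: stack=$ C R c  input=c e f e $  — match c
step 5: stack=$ C R  input=e f e $  — expand R → e f C e
step 6: stack=$ C e C f e  input=e f e $  — match e
step 7: stack=$ C e C f  input=f e $  — match f
step 8: stack=$ C e C  input=e $  — expand C → ε
step 9: stack=$ C e  input=e $  — match e
step 10: stack=$ C  input=$  — expand C → ε
Accept reached after 10 steps.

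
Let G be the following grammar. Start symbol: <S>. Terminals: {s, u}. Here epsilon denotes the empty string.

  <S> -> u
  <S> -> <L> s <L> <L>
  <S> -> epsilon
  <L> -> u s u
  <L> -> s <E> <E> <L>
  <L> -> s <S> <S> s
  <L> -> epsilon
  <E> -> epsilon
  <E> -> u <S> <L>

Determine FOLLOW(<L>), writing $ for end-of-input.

{$, s, u}

FIRST(<L>): from <L>->u s u we get {u}; from <L>->s <E> <E> <L> we get {s}; from <L>->s <S> <S> s we get {s}; from <L>->epsilon we get {epsilon}. So FIRST(<L>) = {epsilon, s, u}.
FIRST(<E>): from <E>->epsilon we get {epsilon}; from <E>->u <S> <L> we get {u}. So FIRST(<E>) = {epsilon, u}.
FIRST(<S>): from <S>->u we get {u}; from <S>-><L> s <L> <L> we get {s, u}; from <S>->epsilon we get {epsilon}. So FIRST(<S>) = {epsilon, s, u}.
FOLLOW(<S>) includes $ since <S> is the start symbol.
FOLLOW(<S>): in <L>->s <S> <S> s (occurrence 1), <S> is followed by <S> s with FIRST {s, u}; in <L>->s <S> <S> s (occurrence 2), <S> is followed by s with FIRST {s}; in <E>->u <S> <L>, <S> is followed by <L> with FIRST {epsilon, s, u}; in <E>->u <S> <L>, the suffix after <S> is nullable, so FOLLOW(<S>) ⊇ FOLLOW(<E>) = {$, s, u}. Thus FOLLOW(<S>) = {$, s, u}.
FOLLOW(<L>): in <S>-><L> s <L> <L> (occurrence 1), <L> is followed by s <L> <L> with FIRST {s}; in <S>-><L> s <L> <L> (occurrence 2), <L> is followed by <L> with FIRST {epsilon, s, u}; in <S>-><L> s <L> <L> (occurrence 2), the suffix after <L> is nullable, so FOLLOW(<L>) ⊇ FOLLOW(<S>) = {$, s, u}; in <S>-><L> s <L> <L> (occurrence 3), the suffix after <L> is empty, so FOLLOW(<L>) ⊇ FOLLOW(<S>) = {$, s, u}; in <L>->s <E> <E> <L>, the suffix after <L> is empty (adds nothing new); in <E>->u <S> <L>, the suffix after <L> is empty, so FOLLOW(<L>) ⊇ FOLLOW(<E>) = {$, s, u}. Thus FOLLOW(<L>) = {$, s, u}.
FOLLOW(<E>): in <L>->s <E> <E> <L> (occurrence 1), <E> is followed by <E> <L> with FIRST {epsilon, s, u}; in <L>->s <E> <E> <L> (occurrence 1), the suffix after <E> is nullable, so FOLLOW(<E>) ⊇ FOLLOW(<L>) = {$, s, u}; in <L>->s <E> <E> <L> (occurrence 2), <E> is followed by <L> with FIRST {epsilon, s, u}; in <L>->s <E> <E> <L> (occurrence 2), the suffix after <E> is nullable, so FOLLOW(<E>) ⊇ FOLLOW(<L>) = {$, s, u}. Thus FOLLOW(<E>) = {$, s, u}.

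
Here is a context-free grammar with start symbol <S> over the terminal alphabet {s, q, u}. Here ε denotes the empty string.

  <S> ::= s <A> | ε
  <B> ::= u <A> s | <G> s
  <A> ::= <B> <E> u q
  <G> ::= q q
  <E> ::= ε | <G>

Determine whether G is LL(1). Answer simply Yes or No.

Yes

FIRST(<S>) = {ε, s}
FIRST(<B>) = {q, u}
FIRST(<A>) = {q, u}
FIRST(<G>) = {q}
FIRST(<E>) = {ε, q}
FOLLOW(<S>) = {$}
FOLLOW(<B>) = {q, u}
FOLLOW(<A>) = {$, s}
FOLLOW(<G>) = {s, u}
FOLLOW(<E>) = {u}
Each cell of M receives at most one production.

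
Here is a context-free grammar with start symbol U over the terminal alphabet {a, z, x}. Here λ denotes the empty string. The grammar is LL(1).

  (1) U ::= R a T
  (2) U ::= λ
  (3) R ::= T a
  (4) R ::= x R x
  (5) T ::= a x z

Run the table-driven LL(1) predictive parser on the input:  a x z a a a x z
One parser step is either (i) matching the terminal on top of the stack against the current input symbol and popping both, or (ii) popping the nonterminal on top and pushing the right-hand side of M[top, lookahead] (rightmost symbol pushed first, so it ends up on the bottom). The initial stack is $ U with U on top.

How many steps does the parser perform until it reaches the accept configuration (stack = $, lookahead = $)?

12

      Stack          Input              Action
   1  $ U            a x z a a a x z $  expand U ::= R a T
   2  $ T a R        a x z a a a x z $  expand R ::= T a
   3  $ T a a T      a x z a a a x z $  expand T ::= a x z
   4  $ T a a z x a  a x z a a a x z $  match a
   5  $ T a a z x    x z a a a x z $    match x
   6  $ T a a z      z a a a x z $      match z
   7  $ T a a        a a a x z $        match a
   8  $ T a          a a x z $          match a
   9  $ T            a x z $            expand T ::= a x z
  10  $ z x a        a x z $            match a
  11  $ z x          x z $              match x
  12  $ z            z $                match z
Accept reached after 12 steps.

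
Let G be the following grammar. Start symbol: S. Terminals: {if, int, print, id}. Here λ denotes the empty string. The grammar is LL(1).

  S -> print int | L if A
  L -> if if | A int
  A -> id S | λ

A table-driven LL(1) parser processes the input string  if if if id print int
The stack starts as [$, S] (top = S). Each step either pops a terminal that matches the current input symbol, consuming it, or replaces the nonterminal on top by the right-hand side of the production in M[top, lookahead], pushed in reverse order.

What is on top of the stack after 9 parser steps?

int

step 1: stack=$ S  input=if if if id print int $  — expand S -> L if A
step 2: stack=$ A if L  input=if if if id print int $  — expand L -> if if
step 3: stack=$ A if if if  input=if if if id print int $  — match if
step 4: stack=$ A if if  input=if if id print int $  — match if
step 5: stack=$ A if  input=if id print int $  — match if
step 6: stack=$ A  input=id print int $  — expand A -> id S
step 7: stack=$ S id  input=id print int $  — match id
step 8: stack=$ S  input=print int $  — expand S -> print int
step 9: stack=$ int print  input=print int $  — match print
Stack after step 9: $ int (top = int).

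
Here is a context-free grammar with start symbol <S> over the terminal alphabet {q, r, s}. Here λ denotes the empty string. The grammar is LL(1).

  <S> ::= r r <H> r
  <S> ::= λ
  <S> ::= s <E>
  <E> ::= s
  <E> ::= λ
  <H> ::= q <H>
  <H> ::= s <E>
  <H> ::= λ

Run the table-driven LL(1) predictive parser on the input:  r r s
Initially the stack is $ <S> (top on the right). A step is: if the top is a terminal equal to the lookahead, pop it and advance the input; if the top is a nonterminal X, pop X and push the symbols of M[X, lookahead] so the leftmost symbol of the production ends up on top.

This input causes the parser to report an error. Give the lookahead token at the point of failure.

$

step 1: stack=$ <S>  input=r r s $  — expand <S> ::= r r <H> r
step 2: stack=$ r <H> r r  input=r r s $  — match r
step 3: stack=$ r <H> r  input=r s $  — match r
step 4: stack=$ r <H>  input=s $  — expand <H> ::= s <E>
step 5: stack=$ r <E> s  input=s $  — match s
step 6: stack=$ r <E>  input=$  — expand <E> ::= λ
step 7: stack=$ r  input=$  — error: top is terminal r but lookahead is $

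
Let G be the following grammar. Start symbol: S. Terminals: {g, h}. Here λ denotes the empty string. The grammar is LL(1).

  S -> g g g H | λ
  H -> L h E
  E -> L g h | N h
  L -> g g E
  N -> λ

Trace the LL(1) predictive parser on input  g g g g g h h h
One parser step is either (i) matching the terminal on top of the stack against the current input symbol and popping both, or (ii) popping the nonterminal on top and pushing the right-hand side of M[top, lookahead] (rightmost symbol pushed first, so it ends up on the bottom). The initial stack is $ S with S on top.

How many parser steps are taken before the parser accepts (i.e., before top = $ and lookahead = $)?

15

step 1: stack=$ S  input=g g g g g h h h $  — expand S -> g g g H
step 2: stack=$ H g g g  input=g g g g g h h h $  — match g
step 3: stack=$ H g g  input=g g g g h h h $  — match g
step 4: stack=$ H g  input=g g g h h h $  — match g
step 5: stack=$ H  input=g g h h h $  — expand H -> L h E
step 6: stack=$ E h L  input=g g h h h $  — expand L -> g g E
step 7: stack=$ E h E g g  input=g g h h h $  — match g
step 8: stack=$ E h E g  input=g h h h $  — match g
step 9: stack=$ E h E  input=h h h $  — expand E -> N h
step 10: stack=$ E h h N  input=h h h $  — expand N -> λ
step 11: stack=$ E h h  input=h h h $  — match h
step 12: stack=$ E h  input=h h $  — match h
step 13: stack=$ E  input=h $  — expand E -> N h
step 14: stack=$ h N  input=h $  — expand N -> λ
step 15: stack=$ h  input=h $  — match h
Accept reached after 15 steps.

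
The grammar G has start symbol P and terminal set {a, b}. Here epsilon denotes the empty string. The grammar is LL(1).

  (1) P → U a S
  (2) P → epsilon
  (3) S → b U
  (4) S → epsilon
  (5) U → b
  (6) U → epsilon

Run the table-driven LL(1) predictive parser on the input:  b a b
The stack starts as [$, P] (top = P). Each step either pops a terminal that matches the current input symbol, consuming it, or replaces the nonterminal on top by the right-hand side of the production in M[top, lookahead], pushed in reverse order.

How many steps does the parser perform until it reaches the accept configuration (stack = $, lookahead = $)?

7

step 1: stack=$ P  input=b a b $  — expand P → U a S
step 2: stack=$ S a U  input=b a b $  — expand U → b
step 3: stack=$ S a b  input=b a b $  — match b
step 4: stack=$ S a  input=a b $  — match a
step 5: stack=$ S  input=b $  — expand S → b U
step 6: stack=$ U b  input=b $  — match b
step 7: stack=$ U  input=$  — expand U → epsilon
Accept reached after 7 steps.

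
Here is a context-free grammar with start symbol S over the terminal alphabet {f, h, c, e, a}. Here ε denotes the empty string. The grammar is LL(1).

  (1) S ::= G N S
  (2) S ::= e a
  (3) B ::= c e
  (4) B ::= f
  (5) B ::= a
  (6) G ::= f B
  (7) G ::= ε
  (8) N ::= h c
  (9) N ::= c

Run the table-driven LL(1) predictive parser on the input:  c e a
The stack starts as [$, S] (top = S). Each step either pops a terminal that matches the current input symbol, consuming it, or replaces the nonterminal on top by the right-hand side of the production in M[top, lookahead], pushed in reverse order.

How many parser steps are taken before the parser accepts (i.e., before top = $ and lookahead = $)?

     Stack    Input    Action
  1  $ S      c e a $  expand S ::= G N S
  2  $ S N G  c e a $  expand G ::= ε
  3  $ S N    c e a $  expand N ::= c
  4  $ S c    c e a $  match c
  5  $ S      e a $    expand S ::= e a
  6  $ a e    e a $    match e
  7  $ a      a $      match a
Accept reached after 7 steps.

7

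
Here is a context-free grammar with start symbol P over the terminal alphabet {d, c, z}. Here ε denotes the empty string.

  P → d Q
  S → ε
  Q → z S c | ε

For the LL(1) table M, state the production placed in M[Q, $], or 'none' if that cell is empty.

FIRST(P) = {d}
FIRST(S) = {ε}
FIRST(Q) = {ε, z}
FOLLOW(P) includes $ since P is the start symbol.
FOLLOW(P): P appears on no right-hand side. Thus FOLLOW(P) = {$}.
FOLLOW(Q): in P→d Q, the suffix after Q is empty, so FOLLOW(Q) ⊇ FOLLOW(P) = {$}. Thus FOLLOW(Q) = {$}.
For Q → z S c: FIRST(z S c) = {z}, so it goes in M[Q, t] for t ∈ {z}.
For Q → ε: FIRST(ε) = {ε}, so it goes in M[Q, t] for t ∈ {}; since ε ∈ FIRST, also for every t ∈ FOLLOW(Q) = {$}.

Q → ε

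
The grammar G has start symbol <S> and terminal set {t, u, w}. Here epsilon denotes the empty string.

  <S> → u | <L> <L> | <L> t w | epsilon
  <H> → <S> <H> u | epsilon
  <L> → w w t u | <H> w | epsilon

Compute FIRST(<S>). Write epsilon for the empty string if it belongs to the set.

{epsilon, t, u, w}

FIRST(<S>): from <S>→u we get {u}; from <S>→<L> <L> we get {epsilon, t, u, w}; from <S>→<L> t w we get {t, u, w}; from <S>→epsilon we get {epsilon}. So FIRST(<S>) = {epsilon, t, u, w}.
FIRST(<H>): from <H>→<S> <H> u we get {t, u, w}; from <H>→epsilon we get {epsilon}. So FIRST(<H>) = {epsilon, t, u, w}.
FIRST(<L>): from <L>→w w t u we get {w}; from <L>→<H> w we get {t, u, w}; from <L>→epsilon we get {epsilon}. So FIRST(<L>) = {epsilon, t, u, w}.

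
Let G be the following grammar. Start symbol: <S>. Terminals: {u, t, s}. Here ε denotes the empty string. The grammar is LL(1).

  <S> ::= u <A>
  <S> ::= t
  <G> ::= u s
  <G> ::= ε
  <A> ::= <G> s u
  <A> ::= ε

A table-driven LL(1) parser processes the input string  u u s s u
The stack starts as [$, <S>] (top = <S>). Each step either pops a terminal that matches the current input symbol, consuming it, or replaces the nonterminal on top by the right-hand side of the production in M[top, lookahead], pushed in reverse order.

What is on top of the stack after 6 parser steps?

s

     Stack      Input        Action
  1  $ <S>      u u s s u $  expand <S> ::= u <A>
  2  $ <A> u    u u s s u $  match u
  3  $ <A>      u s s u $    expand <A> ::= <G> s u
  4  $ u s <G>  u s s u $    expand <G> ::= u s
  5  $ u s s u  u s s u $    match u
  6  $ u s s    s s u $      match s
Stack after step 6: $ u s (top = s).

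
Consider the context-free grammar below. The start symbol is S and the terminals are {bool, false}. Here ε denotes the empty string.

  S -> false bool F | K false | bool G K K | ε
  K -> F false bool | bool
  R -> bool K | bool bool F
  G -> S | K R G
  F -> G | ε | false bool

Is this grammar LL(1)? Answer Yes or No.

No

FIRST(S) = {ε, bool, false}
FIRST(K) = {bool, false}
FIRST(R) = {bool}
FIRST(G) = {ε, bool, false}
FIRST(F) = {ε, bool, false}
FOLLOW(S) = {$, bool, false}
FOLLOW(K) = {$, bool, false}
FOLLOW(R) = {$, bool, false}
FOLLOW(G) = {$, bool, false}
FOLLOW(F) = {$, bool, false}
Cell M[F, $] receives both F -> G and F -> ε — the grammar is not LL(1).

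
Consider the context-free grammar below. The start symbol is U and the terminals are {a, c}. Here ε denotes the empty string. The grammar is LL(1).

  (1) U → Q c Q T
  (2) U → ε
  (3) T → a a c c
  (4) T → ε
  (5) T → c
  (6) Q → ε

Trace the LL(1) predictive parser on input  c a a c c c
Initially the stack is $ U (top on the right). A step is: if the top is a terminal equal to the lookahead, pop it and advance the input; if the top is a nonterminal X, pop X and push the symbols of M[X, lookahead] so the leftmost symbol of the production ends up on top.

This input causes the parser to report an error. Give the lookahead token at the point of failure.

      Stack      Input          Action
   1  $ U        c a a c c c $  expand U → Q c Q T
   2  $ T Q c Q  c a a c c c $  expand Q → ε
   3  $ T Q c    c a a c c c $  match c
   4  $ T Q      a a c c c $    expand Q → ε
   5  $ T        a a c c c $    expand T → a a c c
   6  $ c c a a  a a c c c $    match a
   7  $ c c a    a c c c $      match a
   8  $ c c      c c c $        match c
   9  $ c        c c $          match c
  10  $          c $            error: stack empty but input remains

c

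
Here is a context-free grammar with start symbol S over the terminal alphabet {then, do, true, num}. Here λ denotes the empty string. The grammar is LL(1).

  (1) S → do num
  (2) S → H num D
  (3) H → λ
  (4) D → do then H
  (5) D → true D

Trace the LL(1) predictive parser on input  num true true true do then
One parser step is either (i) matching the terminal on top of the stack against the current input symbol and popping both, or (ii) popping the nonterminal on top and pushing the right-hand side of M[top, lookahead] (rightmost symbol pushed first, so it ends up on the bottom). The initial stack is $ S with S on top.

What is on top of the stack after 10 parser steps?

do

step 1: stack=$ S  input=num true true true do then $  — expand S → H num D
step 2: stack=$ D num H  input=num true true true do then $  — expand H → λ
step 3: stack=$ D num  input=num true true true do then $  — match num
step 4: stack=$ D  input=true true true do then $  — expand D → true D
step 5: stack=$ D true  input=true true true do then $  — match true
step 6: stack=$ D  input=true true do then $  — expand D → true D
step 7: stack=$ D true  input=true true do then $  — match true
step 8: stack=$ D  input=true do then $  — expand D → true D
step 9: stack=$ D true  input=true do then $  — match true
step 10: stack=$ D  input=do then $  — expand D → do then H
Stack after step 10: $ H then do (top = do).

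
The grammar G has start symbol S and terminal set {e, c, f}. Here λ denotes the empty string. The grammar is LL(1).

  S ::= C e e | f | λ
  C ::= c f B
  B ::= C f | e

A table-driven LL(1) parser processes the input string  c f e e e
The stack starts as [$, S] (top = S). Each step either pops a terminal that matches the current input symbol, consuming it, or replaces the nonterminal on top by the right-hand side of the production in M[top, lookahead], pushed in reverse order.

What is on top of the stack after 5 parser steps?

     Stack        Input        Action
  1  $ S          c f e e e $  expand S ::= C e e
  2  $ e e C      c f e e e $  expand C ::= c f B
  3  $ e e B f c  c f e e e $  match c
  4  $ e e B f    f e e e $    match f
  5  $ e e B      e e e $      expand B ::= e
Stack after step 5: $ e e e (top = e).

e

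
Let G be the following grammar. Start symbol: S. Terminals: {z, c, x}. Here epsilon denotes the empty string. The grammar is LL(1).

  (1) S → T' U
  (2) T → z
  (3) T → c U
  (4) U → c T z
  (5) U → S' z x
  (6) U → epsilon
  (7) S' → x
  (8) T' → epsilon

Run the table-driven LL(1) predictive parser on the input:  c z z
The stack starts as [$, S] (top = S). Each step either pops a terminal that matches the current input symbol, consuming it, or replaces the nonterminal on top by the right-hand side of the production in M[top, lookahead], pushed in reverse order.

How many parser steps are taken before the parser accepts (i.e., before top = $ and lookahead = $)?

7

step 1: stack=$ S  input=c z z $  — expand S → T' U
step 2: stack=$ U T'  input=c z z $  — expand T' → epsilon
step 3: stack=$ U  input=c z z $  — expand U → c T z
step 4: stack=$ z T c  input=c z z $  — match c
step 5: stack=$ z T  input=z z $  — expand T → z
step 6: stack=$ z z  input=z z $  — match z
step 7: stack=$ z  input=z $  — match z
Accept reached after 7 steps.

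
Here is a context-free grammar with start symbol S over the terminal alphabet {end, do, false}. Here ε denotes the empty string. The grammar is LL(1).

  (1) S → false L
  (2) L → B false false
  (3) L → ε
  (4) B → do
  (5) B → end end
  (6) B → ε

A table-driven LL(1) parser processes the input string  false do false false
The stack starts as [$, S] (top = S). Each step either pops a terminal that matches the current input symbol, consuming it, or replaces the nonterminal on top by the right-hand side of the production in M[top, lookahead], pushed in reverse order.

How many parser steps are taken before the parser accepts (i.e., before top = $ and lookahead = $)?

7

     Stack             Input                   Action
  1  $ S               false do false false $  expand S → false L
  2  $ L false         false do false false $  match false
  3  $ L               do false false $        expand L → B false false
  4  $ false false B   do false false $        expand B → do
  5  $ false false do  do false false $        match do
  6  $ false false     false false $           match false
  7  $ false           false $                 match false
Accept reached after 7 steps.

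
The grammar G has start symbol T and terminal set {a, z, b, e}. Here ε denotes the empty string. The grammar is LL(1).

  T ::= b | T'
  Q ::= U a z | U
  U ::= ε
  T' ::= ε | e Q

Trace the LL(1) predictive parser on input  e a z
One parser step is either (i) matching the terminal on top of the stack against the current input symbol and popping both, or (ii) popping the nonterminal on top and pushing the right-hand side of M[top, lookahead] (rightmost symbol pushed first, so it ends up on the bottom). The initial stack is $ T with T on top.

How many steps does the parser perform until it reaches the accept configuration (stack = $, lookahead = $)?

     Stack    Input    Action
  1  $ T      e a z $  expand T ::= T'
  2  $ T'     e a z $  expand T' ::= e Q
  3  $ Q e    e a z $  match e
  4  $ Q      a z $    expand Q ::= U a z
  5  $ z a U  a z $    expand U ::= ε
  6  $ z a    a z $    match a
  7  $ z      z $      match z
Accept reached after 7 steps.

7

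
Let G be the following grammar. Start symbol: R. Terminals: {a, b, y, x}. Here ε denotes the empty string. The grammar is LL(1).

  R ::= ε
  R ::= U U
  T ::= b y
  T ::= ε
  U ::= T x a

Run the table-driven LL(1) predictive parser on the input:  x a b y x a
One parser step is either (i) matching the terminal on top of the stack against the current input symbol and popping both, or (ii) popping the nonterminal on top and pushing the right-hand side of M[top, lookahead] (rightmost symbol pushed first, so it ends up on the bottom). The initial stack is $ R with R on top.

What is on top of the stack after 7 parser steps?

step 1: stack=$ R  input=x a b y x a $  — expand R ::= U U
step 2: stack=$ U U  input=x a b y x a $  — expand U ::= T x a
step 3: stack=$ U a x T  input=x a b y x a $  — expand T ::= ε
step 4: stack=$ U a x  input=x a b y x a $  — match x
step 5: stack=$ U a  input=a b y x a $  — match a
step 6: stack=$ U  input=b y x a $  — expand U ::= T x a
step 7: stack=$ a x T  input=b y x a $  — expand T ::= b y
Stack after step 7: $ a x y b (top = b).

b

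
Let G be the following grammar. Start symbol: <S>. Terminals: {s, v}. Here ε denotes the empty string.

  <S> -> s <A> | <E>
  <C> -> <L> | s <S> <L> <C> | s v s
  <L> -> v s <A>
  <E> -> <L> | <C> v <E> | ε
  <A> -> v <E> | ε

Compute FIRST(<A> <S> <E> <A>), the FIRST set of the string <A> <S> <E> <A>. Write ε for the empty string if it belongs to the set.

{ε, s, v}

FIRST(<L>): from <L>->v s <A> we get {v}. So FIRST(<L>) = {v}.
FIRST(<A>): from <A>->v <E> we get {v}; from <A>->ε we get {ε}. So FIRST(<A>) = {ε, v}.
FIRST(<C>): from <C>-><L> we get {v}; from <C>->s <S> <L> <C> we get {s}; from <C>->s v s we get {s}. So FIRST(<C>) = {s, v}.
FIRST(<E>): from <E>-><L> we get {v}; from <E>-><C> v <E> we get {s, v}; from <E>->ε we get {ε}. So FIRST(<E>) = {ε, s, v}.
FIRST(<S>): from <S>->s <A> we get {s}; from <S>-><E> we get {ε, s, v}. So FIRST(<S>) = {ε, s, v}.
FIRST(<A> <S> <E> <A>): take FIRST of each symbol in turn, carrying on past any symbol whose FIRST contains ε; result {ε, s, v}.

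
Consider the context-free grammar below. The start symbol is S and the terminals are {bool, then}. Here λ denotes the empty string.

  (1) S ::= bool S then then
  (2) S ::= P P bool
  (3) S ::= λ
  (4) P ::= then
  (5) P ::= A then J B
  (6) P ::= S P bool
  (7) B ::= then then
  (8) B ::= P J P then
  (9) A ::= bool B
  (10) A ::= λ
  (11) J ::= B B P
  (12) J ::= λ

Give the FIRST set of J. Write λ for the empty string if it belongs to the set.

{λ, bool, then}

FIRST(A): from A::=bool B we get {bool}; from A::=λ we get {λ}. So FIRST(A) = {λ, bool}.
FIRST(S): from S::=bool S then then we get {bool}; from S::=P P bool we get {bool, then}; from S::=λ we get {λ}. So FIRST(S) = {λ, bool, then}.
FIRST(P): from P::=then we get {then}; from P::=A then J B we get {bool, then}; from P::=S P bool we get {bool, then}. So FIRST(P) = {bool, then}.
FIRST(B): from B::=then then we get {then}; from B::=P J P then we get {bool, then}. So FIRST(B) = {bool, then}.
FIRST(J): from J::=B B P we get {bool, then}; from J::=λ we get {λ}. So FIRST(J) = {λ, bool, then}.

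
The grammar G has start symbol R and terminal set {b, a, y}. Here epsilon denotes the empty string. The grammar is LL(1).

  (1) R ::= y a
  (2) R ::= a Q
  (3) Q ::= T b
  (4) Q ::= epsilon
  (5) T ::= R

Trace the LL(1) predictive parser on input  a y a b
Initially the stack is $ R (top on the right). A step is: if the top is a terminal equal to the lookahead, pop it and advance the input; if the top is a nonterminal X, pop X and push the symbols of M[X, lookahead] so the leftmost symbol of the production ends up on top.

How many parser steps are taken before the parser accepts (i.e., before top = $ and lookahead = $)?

8

     Stack    Input      Action
  1  $ R      a y a b $  expand R ::= a Q
  2  $ Q a    a y a b $  match a
  3  $ Q      y a b $    expand Q ::= T b
  4  $ b T    y a b $    expand T ::= R
  5  $ b R    y a b $    expand R ::= y a
  6  $ b a y  y a b $    match y
  7  $ b a    a b $      match a
  8  $ b      b $        match b
Accept reached after 8 steps.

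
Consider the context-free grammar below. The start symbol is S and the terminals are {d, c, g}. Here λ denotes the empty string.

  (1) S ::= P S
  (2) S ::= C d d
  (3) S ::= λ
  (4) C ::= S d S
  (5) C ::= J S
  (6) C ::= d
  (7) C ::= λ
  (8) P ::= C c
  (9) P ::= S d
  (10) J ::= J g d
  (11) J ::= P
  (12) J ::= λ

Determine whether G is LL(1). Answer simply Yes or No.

No

FIRST(S) = {λ, c, d, g}
FIRST(C) = {λ, c, d, g}
FIRST(P) = {c, d, g}
FIRST(J) = {λ, c, d, g}
FOLLOW(S) = {$, c, d}
FOLLOW(C) = {c, d}
FOLLOW(P) = {$, c, d, g}
FOLLOW(J) = {c, d, g}
Cell M[C, c] receives both C ::= S d S and C ::= J S and C ::= λ — the grammar is not LL(1).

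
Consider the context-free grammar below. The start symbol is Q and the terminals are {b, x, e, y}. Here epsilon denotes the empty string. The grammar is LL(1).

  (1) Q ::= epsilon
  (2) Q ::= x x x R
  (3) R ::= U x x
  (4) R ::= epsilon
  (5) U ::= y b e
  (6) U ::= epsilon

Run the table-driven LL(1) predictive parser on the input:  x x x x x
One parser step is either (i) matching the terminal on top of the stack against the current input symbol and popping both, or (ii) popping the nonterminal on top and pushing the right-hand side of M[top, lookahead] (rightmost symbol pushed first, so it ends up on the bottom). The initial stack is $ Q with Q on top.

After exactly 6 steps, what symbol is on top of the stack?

step 1: stack=$ Q  input=x x x x x $  — expand Q ::= x x x R
step 2: stack=$ R x x x  input=x x x x x $  — match x
step 3: stack=$ R x x  input=x x x x $  — match x
step 4: stack=$ R x  input=x x x $  — match x
step 5: stack=$ R  input=x x $  — expand R ::= U x x
step 6: stack=$ x x U  input=x x $  — expand U ::= epsilon
Stack after step 6: $ x x (top = x).

x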